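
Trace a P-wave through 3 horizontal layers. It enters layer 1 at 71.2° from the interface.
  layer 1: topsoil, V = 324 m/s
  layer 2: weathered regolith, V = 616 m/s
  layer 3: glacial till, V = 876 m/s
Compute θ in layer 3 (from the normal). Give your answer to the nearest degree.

From the normal: θ₁ = 90° − 71.2° = 18.8°.
Snell's law across each interface conserves sin θ / V, so sin θ_3 = V_3·sin θ₁/V₁.
sin θ_3 = 876 × sin 18.8° / 324 = 0.8713.
θ_3 = 60.61° from the vertical.

61°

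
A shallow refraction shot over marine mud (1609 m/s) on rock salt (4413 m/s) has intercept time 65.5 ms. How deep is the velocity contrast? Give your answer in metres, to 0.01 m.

56.59 m

θ_c = arcsin(1609/4413) = 21.38°; cos θ_c = 0.9312.
tᵢ = 2h cos θ_c/V₁ ⇒ h = tᵢ·V₁/(2 cos θ_c) = 0.0655·1609/(2·0.9312) = 56.59 m.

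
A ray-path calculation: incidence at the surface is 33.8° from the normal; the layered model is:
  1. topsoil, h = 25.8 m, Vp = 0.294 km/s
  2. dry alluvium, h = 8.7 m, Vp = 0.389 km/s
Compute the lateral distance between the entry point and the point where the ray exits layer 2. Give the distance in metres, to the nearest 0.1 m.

Apply Snell's law at each interface; in layer i the horizontal offset is hᵢ·tan θᵢ.
Layer 1: θ = 33.80°; offset = 25.8·tan 33.80° = 17.272 m.
Layer 2: sin θ = 0.389·sin 33.8°/0.294 = 0.7361, θ = 47.40°; offset = 8.7·tan 47.40° = 9.460 m.
Total horizontal offset = 26.731 m.

26.7 m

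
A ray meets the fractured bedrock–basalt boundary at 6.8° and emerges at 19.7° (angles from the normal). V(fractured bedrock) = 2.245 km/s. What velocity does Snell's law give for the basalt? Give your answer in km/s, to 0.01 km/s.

Snell's law: sin 6.8°/V₁ = sin 19.7°/V₂.
V₂ = V₁·sin 19.7°/sin 6.8° = 2.245 × 2.8470 = 6.39 km/s.

6.39 km/s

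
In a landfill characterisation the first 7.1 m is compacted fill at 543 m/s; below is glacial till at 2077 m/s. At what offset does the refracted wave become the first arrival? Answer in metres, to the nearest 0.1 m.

x_cross = 2h·√((V₂+V₁)/(V₂−V₁)).
(V₂+V₁)/(V₂−V₁) = (2077+543)/(2077−543) = 1.7080; √ = 1.3069.
x_cross = 2·7.1·1.3069 = 18.56 m.

18.6 m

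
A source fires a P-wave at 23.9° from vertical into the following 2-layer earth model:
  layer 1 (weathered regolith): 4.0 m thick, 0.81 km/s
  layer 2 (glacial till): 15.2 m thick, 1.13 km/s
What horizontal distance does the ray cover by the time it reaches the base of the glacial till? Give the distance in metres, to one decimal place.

12.2 m

Apply Snell's law at each interface; in layer i the horizontal offset is hᵢ·tan θᵢ.
Layer 1: θ = 23.90°; offset = 4.0·tan 23.90° = 1.773 m.
Layer 2: sin θ = 1.13·sin 23.9°/0.81 = 0.5652, θ = 34.42°; offset = 15.2·tan 34.42° = 10.414 m.
Summing the layer offsets gives 12.186 m.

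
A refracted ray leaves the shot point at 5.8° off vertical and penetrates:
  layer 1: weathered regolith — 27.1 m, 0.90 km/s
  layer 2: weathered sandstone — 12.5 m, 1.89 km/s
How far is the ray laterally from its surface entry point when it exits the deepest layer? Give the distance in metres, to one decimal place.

5.5 m

p = sin θ₁/V₁ = sin 5.8°/0.90 = 1.1228e-01 s/km is conserved through the stack.
Layer 1: θ = 5.80°; offset = 27.1·tan 5.80° = 2.753 m.
Layer 2: sin θ = p·1.89 = 0.2122 → θ = 12.25°; offset = 12.5·tan 12.25° = 2.715 m.
Summing the layer offsets gives 5.467 m.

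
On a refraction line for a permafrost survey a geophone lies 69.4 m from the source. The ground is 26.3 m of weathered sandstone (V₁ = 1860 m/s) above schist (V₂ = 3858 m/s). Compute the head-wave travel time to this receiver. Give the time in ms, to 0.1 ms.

t = x/V₂ + 2h·√(V₂²−V₁²)/(V₁V₂).
√(V₂²−V₁²) = √(3858²−1860²) = 3380.0 m/s; delay term = 2·26.3·3380.0/(1860·3858) = 0.02478 s.
t = 69.4/3858 + 0.02478 = 0.04276 s.

42.8 ms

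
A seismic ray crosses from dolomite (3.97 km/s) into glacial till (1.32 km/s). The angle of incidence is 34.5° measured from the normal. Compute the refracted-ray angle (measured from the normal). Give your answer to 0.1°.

Snell's law: sin θ₂ = (V₂/V₁)·sin θ₁ = (1.32/3.97)·sin 34.5° = 0.1883.
θ₂ = sin⁻¹(0.1883) = 10.86° (from vertical).

10.9°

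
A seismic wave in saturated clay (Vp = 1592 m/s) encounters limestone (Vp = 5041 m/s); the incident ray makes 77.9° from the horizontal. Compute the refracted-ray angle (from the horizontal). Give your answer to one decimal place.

Angle from the normal: 90° − 77.9° = 12.1°.
sin θ₁/V₁ = sin θ₂/V₂ ⇒ sin θ₂ = 5041·sin 12.1°/1592 = 5041·0.2096/1592 = 0.6637.
θ₂ = arcsin 0.6637 = 41.59° from the normal.
From the interface: 90° − 41.59° = 48.41°.

48.4°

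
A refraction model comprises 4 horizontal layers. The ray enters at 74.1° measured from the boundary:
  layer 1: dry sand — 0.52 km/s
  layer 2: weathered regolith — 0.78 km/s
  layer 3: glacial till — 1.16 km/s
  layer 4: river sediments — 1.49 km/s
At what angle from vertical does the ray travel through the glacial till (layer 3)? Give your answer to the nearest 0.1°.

From the normal: θ₁ = 90° − 74.1° = 15.9°.
Ray parameter p = sin 15.9° / 0.52 = 5.2684e-01 s/km.
sin θ_3 = p·V_3 = 5.2684e-01 × 1.16 = 0.6111.
θ_3 = arcsin 0.6111 = 37.67°.

37.7°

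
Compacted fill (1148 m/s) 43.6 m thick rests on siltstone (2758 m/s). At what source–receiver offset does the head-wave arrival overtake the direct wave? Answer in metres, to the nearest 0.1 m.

x_cross = 2h·√((V₂+V₁)/(V₂−V₁)).
(V₂+V₁)/(V₂−V₁) = (2758+1148)/(2758−1148) = 2.4261; √ = 1.5576.
x_cross = 2·43.6·1.5576 = 135.82 m.

135.8 m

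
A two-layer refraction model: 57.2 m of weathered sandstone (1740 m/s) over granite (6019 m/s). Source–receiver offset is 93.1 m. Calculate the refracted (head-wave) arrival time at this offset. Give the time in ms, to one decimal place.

78.4 ms

θ_c = arcsin(V₁/V₂) = arcsin(1740/6019) = 16.80°, cos θ_c = 0.9573.
Intercept time tᵢ = 2h cos θ_c / V₁ = 2·57.2·0.9573/1740 = 0.06294 s.
t = x/V₂ + tᵢ = 93.1/6019 + 0.06294 = 0.07841 s.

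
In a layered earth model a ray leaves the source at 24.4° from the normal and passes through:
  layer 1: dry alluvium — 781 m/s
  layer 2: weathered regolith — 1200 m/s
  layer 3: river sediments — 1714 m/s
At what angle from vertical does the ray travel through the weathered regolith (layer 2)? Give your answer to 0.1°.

Snell's law across each interface conserves sin θ / V, so sin θ_2 = V_2·sin θ₁/V₁.
sin θ_2 = 1200 × sin 24.4° / 781 = 0.6347.
θ_2 = arcsin 0.6347 = 39.40°.

39.4°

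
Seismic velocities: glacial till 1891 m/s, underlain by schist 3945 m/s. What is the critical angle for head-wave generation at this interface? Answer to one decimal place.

At critical incidence the refracted ray runs along the interface (θ₂ = 90°), so sin θ_c = V₁/V₂.
θ_c = arcsin(1891/3945) = arcsin 0.4793 = 28.64°.

28.6°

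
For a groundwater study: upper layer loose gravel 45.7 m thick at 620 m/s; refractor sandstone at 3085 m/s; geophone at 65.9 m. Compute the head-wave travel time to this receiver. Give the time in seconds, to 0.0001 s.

θ_c = arcsin(V₁/V₂) = arcsin(620/3085) = 11.59°, cos θ_c = 0.9796.
Intercept time tᵢ = 2h cos θ_c / V₁ = 2·45.7·0.9796/620 = 0.14441 s.
t = x/V₂ + tᵢ = 65.9/3085 + 0.14441 = 0.16577 s.

0.1658 s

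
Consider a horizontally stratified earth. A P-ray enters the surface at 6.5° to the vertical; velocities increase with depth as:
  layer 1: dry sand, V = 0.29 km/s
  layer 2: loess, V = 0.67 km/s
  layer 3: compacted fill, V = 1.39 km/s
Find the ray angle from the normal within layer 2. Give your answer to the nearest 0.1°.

15.2°

Ray parameter p = sin 6.5° / 0.29 = 3.9036e-01 s/km.
sin θ_2 = p·V_2 = 3.9036e-01 × 0.67 = 0.2615.
θ_2 = arcsin 0.2615 = 15.16°.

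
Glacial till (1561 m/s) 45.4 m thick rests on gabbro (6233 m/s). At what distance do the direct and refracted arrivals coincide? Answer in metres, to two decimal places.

117.28 m

θ_c = arcsin(1561/6233) = 14.50°, so cos θ_c = 0.9681 and tᵢ = 2h cos θ_c/V₁ = 0.0563 s.
At crossover x/V₁ = x/V₂ + tᵢ ⇒ x = tᵢ/(1/V₁ − 1/V₂) = 0.05631/(6.4061e-04 − 1.6044e-04) = 117.28 m.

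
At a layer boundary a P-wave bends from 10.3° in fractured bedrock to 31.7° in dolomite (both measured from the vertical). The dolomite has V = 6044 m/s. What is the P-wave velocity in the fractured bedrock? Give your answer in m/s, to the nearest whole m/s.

2057 m/s

sin 10.3° = 0.1788; sin 31.7° = 0.5255.
V₁ = V₂·(sin θ₁/sin θ₂) = 6044·(0.1788/0.5255) = 2056.59 m/s.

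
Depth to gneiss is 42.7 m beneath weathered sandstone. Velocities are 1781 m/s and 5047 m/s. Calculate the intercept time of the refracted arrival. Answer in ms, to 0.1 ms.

44.9 ms

tᵢ = 2h·√(V₂²−V₁²)/(V₁V₂).
√(V₂²−V₁²) = √(5047²−1781²) = 4722.3 m/s.
tᵢ = 2·42.7·4722.3/(1781·5047) = 0.04487 s.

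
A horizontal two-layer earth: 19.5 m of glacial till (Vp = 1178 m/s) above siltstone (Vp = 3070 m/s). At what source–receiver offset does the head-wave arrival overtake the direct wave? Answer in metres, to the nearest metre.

58 m

θ_c = arcsin(1178/3070) = 22.56°, so cos θ_c = 0.9235 and tᵢ = 2h cos θ_c/V₁ = 0.0306 s.
At crossover x/V₁ = x/V₂ + tᵢ ⇒ x = tᵢ/(1/V₁ − 1/V₂) = 0.03057/(8.4890e-04 − 3.2573e-04) = 58.44 m.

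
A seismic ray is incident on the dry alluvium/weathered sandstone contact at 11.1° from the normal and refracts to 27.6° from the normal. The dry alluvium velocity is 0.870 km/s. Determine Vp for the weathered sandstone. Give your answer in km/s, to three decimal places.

Snell's law: sin 11.1°/V₁ = sin 27.6°/V₂.
V₂ = V₁·sin 27.6°/sin 11.1° = 0.870 × 2.4065 = 2.094 km/s.

2.094 km/s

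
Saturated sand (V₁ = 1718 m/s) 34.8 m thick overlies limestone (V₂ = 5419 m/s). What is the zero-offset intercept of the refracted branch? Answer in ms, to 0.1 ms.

tᵢ = 2h·√(V₂²−V₁²)/(V₁V₂).
√(V₂²−V₁²) = √(5419²−1718²) = 5139.5 m/s.
tᵢ = 2·34.8·5139.5/(1718·5419) = 0.03842 s.

38.4 ms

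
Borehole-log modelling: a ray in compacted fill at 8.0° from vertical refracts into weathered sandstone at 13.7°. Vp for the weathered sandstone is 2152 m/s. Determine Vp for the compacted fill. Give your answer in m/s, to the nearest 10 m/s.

Snell's law: sin 8.0°/V₁ = sin 13.7°/V₂.
V₁ = V₂·sin 8.0°/sin 13.7° = 2152 × 0.5876 = 1264.58 m/s.

1260 m/s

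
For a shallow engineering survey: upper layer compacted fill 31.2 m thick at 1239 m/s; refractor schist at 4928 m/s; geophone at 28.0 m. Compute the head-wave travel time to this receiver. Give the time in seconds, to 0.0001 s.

θ_c = arcsin(V₁/V₂) = arcsin(1239/4928) = 14.56°, cos θ_c = 0.9679.
Intercept time tᵢ = 2h cos θ_c / V₁ = 2·31.2·0.9679/1239 = 0.04875 s.
t = x/V₂ + tᵢ = 28.0/4928 + 0.04875 = 0.05443 s.

0.0544 s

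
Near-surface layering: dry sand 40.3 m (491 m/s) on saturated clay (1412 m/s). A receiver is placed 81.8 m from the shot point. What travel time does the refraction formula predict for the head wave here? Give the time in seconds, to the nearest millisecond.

t = x/V₂ + 2h·√(V₂²−V₁²)/(V₁V₂).
√(V₂²−V₁²) = √(1412²−491²) = 1323.9 m/s; delay term = 2·40.3·1323.9/(491·1412) = 0.15391 s.
t = 81.8/1412 + 0.15391 = 0.21184 s.

0.212 s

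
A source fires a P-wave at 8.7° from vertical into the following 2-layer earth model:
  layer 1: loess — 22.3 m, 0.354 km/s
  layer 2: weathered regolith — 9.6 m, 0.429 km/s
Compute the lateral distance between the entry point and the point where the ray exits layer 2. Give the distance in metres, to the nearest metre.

Apply Snell's law at each interface; in layer i the horizontal offset is hᵢ·tan θᵢ.
Layer 1: θ = 8.70°; offset = 22.3·tan 8.70° = 3.412 m.
Layer 2: sin θ = 0.429·sin 8.7°/0.354 = 0.1833, θ = 10.56°; offset = 9.6·tan 10.56° = 1.790 m.
Summing the layer offsets gives 5.202 m.

5 m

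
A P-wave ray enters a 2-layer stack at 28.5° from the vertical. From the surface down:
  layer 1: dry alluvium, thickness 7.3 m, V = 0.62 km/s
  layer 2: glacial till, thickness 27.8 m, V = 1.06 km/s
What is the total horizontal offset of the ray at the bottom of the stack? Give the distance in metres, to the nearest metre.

Apply Snell's law at each interface; in layer i the horizontal offset is hᵢ·tan θᵢ.
Layer 1: θ = 28.50°; offset = 7.3·tan 28.50° = 3.964 m.
Layer 2: sin θ = 1.06·sin 28.5°/0.62 = 0.8158, θ = 54.67°; offset = 27.8·tan 54.67° = 39.213 m.
Summing the layer offsets gives 43.177 m.

43 m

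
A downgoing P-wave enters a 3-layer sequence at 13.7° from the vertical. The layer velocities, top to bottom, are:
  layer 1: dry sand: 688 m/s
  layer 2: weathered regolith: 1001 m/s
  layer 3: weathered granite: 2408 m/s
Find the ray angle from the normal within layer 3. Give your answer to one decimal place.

56.0°

Snell's law across each interface conserves sin θ / V, so sin θ_3 = V_3·sin θ₁/V₁.
sin θ_3 = 2408 × sin 13.7° / 688 = 0.8289.
θ_3 = arcsin 0.8289 = 55.99°.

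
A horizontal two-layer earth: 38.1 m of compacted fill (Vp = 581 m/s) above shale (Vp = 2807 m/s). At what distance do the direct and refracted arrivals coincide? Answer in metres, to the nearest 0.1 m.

x_cross = 2h·√((V₂+V₁)/(V₂−V₁)).
(V₂+V₁)/(V₂−V₁) = (2807+581)/(2807−581) = 1.5220; √ = 1.2337.
x_cross = 2·38.1·1.2337 = 94.01 m.

94.0 m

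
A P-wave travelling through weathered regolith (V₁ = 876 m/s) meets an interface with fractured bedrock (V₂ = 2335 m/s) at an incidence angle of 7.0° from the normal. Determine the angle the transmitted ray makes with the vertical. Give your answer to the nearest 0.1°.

Snell's law: sin θ₂ = (V₂/V₁)·sin θ₁ = (2335/876)·sin 7.0° = 0.3248.
θ₂ = arcsin 0.3248 = 18.96° from the normal.

19.0°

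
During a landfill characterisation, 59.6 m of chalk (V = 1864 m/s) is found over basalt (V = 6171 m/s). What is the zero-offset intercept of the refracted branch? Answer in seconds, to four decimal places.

θ_c = arcsin(V₁/V₂) = arcsin(1864/6171) = 17.58°; cos θ_c = 0.9533.
tᵢ = 2h·cos θ_c / V₁ = 2·59.6·0.9533 / 1864 = 0.06096 s.

0.0610 s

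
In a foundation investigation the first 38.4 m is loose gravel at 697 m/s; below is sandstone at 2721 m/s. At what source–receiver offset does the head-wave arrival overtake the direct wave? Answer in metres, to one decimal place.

x_cross = 2h·√((V₂+V₁)/(V₂−V₁)).
(V₂+V₁)/(V₂−V₁) = (2721+697)/(2721−697) = 1.6887; √ = 1.2995.
x_cross = 2·38.4·1.2995 = 99.80 m.

99.8 m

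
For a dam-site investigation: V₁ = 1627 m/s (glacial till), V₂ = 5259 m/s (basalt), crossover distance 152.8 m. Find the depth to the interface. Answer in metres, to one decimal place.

x_cross = 2h·√((V₂+V₁)/(V₂−V₁)) → h = x_cross / (2·√((V₂+V₁)/(V₂−V₁))).
√((V₂+V₁)/(V₂−V₁)) = √((5259+1627)/(5259−1627)) = 1.3769.
h = 152.8 / (2·1.3769) = 55.49 m.

55.5 m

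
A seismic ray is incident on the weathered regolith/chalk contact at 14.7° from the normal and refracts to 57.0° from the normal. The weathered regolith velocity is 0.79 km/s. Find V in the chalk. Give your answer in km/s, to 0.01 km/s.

Snell's law: sin 14.7°/V₁ = sin 57.0°/V₂.
V₂ = V₁·sin 57.0°/sin 14.7° = 0.79 × 3.3050 = 2.61 km/s.

2.61 km/s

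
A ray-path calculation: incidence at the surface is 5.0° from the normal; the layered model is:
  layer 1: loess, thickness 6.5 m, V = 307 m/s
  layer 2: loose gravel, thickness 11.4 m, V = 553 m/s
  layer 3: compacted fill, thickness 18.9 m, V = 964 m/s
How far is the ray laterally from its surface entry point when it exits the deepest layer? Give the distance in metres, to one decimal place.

Ray parameter p = sin 5.0° / 307 m/s = 2.8389e-04 s/m.
Layer 1: θ = 5.00°; offset = 6.5·tan 5.00° = 0.569 m.
Layer 2: sin θ = p·553 = 0.1570 → θ = 9.03°; offset = 11.4·tan 9.03° = 1.812 m.
Layer 3: sin θ = p·964 = 0.2737 → θ = 15.88°; offset = 18.9·tan 15.88° = 5.378 m.
Summing the layer offsets gives 7.759 m.

7.8 m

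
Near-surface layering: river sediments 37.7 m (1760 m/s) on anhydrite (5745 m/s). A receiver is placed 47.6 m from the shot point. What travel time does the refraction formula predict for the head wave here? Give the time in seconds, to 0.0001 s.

0.0491 s

θ_c = arcsin(V₁/V₂) = arcsin(1760/5745) = 17.84°, cos θ_c = 0.9519.
Intercept time tᵢ = 2h cos θ_c / V₁ = 2·37.7·0.9519/1760 = 0.04078 s.
t = x/V₂ + tᵢ = 47.6/5745 + 0.04078 = 0.04907 s.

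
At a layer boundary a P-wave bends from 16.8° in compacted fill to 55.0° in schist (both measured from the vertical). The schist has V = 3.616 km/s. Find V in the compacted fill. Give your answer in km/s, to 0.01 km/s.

1.28 km/s

sin 16.8° = 0.2890; sin 55.0° = 0.8192.
V₁ = V₂·(sin θ₁/sin θ₂) = 3.616·(0.2890/0.8192) = 1.28 km/s.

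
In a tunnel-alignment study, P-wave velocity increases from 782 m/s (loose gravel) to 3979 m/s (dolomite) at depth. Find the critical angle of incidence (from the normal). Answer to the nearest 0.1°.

Critical incidence: sin θ_c = V₁/V₂ = 782/3979 = 0.1965.
θ_c = arcsin 0.1965 = 11.33°.

11.3°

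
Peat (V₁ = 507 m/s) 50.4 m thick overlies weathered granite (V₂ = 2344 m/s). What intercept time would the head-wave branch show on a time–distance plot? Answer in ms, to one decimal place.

θ_c = arcsin(V₁/V₂) = arcsin(507/2344) = 12.49°; cos θ_c = 0.9763.
tᵢ = 2h·cos θ_c / V₁ = 2·50.4·0.9763 / 507 = 0.19411 s.

194.1 ms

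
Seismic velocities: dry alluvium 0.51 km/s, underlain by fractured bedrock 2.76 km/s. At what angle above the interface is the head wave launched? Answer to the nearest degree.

Critical incidence: sin θ_c = V₁/V₂ = 0.51/2.76 = 0.1848.
θ_c = arcsin 0.1848 = 10.65°.
Measured from the interface: 90° − 10.65° = 79.35°.

79°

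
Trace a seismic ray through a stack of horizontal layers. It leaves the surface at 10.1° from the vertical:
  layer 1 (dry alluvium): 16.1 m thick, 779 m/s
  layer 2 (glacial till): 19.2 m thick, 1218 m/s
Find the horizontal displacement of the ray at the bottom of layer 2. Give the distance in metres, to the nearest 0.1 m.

8.3 m

Ray parameter p = sin 10.1° / 779 m/s = 2.2512e-04 s/m.
Layer 1: θ = 10.10°; offset = 16.1·tan 10.10° = 2.868 m.
Layer 2: sin θ = p·1218 = 0.2742 → θ = 15.91°; offset = 19.2·tan 15.91° = 5.474 m.
Summing the layer offsets gives 8.342 m.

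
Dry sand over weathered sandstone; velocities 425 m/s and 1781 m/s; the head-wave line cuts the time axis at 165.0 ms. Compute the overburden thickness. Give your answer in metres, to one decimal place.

θ_c = arcsin(425/1781) = 13.81°; cos θ_c = 0.9711.
tᵢ = 2h cos θ_c/V₁ ⇒ h = tᵢ·V₁/(2 cos θ_c) = 0.165·425/(2·0.9711) = 36.11 m.

36.1 m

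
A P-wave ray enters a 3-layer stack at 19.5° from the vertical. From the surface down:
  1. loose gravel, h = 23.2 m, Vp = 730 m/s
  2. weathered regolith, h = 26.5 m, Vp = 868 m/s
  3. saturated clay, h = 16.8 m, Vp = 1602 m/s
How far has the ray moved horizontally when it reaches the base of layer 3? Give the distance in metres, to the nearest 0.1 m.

p = sin θ₁/V₁ = sin 19.5°/730 = 4.5727e-04 s/m is conserved through the stack.
Layer 1: θ = 19.50°; offset = 23.2·tan 19.50° = 8.216 m.
Layer 2: sin θ = p·868 = 0.3969 → θ = 23.39°; offset = 26.5·tan 23.39° = 11.459 m.
Layer 3: sin θ = p·1602 = 0.7325 → θ = 47.10°; offset = 16.8·tan 47.10° = 18.079 m.
Summing the layer offsets gives 37.754 m.

37.8 m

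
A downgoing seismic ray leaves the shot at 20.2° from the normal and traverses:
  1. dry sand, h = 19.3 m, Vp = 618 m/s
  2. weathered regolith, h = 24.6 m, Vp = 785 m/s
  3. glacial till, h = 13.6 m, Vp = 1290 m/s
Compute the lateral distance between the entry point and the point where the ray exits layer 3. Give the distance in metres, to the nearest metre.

Apply Snell's law at each interface; in layer i the horizontal offset is hᵢ·tan θᵢ.
Layer 1: θ = 20.20°; offset = 19.3·tan 20.20° = 7.101 m.
Layer 2: sin θ = 785·sin 20.2°/618 = 0.4386, θ = 26.02°; offset = 24.6·tan 26.02° = 12.006 m.
Layer 3: sin θ = 1290·sin 20.2°/618 = 0.7208, θ = 46.12°; offset = 13.6·tan 46.12° = 14.141 m.
Total horizontal offset = 33.249 m.

33 m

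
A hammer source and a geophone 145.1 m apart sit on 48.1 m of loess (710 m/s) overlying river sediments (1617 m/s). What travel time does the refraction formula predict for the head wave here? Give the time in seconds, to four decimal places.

0.2115 s

t = x/V₂ + 2h·√(V₂²−V₁²)/(V₁V₂).
√(V₂²−V₁²) = √(1617²−710²) = 1452.8 m/s; delay term = 2·48.1·1452.8/(710·1617) = 0.12173 s.
t = 145.1/1617 + 0.12173 = 0.21147 s.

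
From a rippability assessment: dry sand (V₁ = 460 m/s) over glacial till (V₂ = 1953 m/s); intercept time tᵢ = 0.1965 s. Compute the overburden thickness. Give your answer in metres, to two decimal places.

46.50 m

h = tᵢ·V₁·V₂ / (2·√(V₂²−V₁²)).
√(V₂²−V₁²) = √(1953² − 460²) = 1898.1 m/s.
h = 0.1965 s × 460 × 1953 / (2 × 1898.1) = 46.50 m.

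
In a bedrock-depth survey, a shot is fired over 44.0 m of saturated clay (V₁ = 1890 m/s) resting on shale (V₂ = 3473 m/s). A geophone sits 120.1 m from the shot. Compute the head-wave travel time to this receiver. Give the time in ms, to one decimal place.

θ_c = arcsin(V₁/V₂) = arcsin(1890/3473) = 32.97°, cos θ_c = 0.8390.
Intercept time tᵢ = 2h cos θ_c / V₁ = 2·44.0·0.8390/1890 = 0.03906 s.
t = x/V₂ + tᵢ = 120.1/3473 + 0.03906 = 0.07364 s.

73.6 ms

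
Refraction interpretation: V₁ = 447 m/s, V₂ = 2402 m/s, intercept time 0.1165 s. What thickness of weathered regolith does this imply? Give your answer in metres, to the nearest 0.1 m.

26.5 m

h = tᵢ·V₁·V₂ / (2·√(V₂²−V₁²)).
√(V₂²−V₁²) = √(2402² − 447²) = 2360.0 m/s.
h = 0.1165 s × 447 × 2402 / (2 × 2360.0) = 26.50 m.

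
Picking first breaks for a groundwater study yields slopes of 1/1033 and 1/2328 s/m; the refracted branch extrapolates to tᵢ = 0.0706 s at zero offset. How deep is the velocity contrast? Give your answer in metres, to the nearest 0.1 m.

h = tᵢ·V₁·V₂ / (2·√(V₂²−V₁²)).
√(V₂²−V₁²) = √(2328² − 1033²) = 2086.3 m/s.
h = 0.0706 s × 1033 × 2328 / (2 × 2086.3) = 40.69 m.

40.7 m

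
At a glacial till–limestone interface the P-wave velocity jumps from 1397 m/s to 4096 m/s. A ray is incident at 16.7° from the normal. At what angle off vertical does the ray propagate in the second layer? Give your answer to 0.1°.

Snell's law: sin θ₂ = (V₂/V₁)·sin θ₁ = (4096/1397)·sin 16.7° = 0.8425.
θ₂ = arcsin 0.8425 = 57.41° from the normal.

57.4°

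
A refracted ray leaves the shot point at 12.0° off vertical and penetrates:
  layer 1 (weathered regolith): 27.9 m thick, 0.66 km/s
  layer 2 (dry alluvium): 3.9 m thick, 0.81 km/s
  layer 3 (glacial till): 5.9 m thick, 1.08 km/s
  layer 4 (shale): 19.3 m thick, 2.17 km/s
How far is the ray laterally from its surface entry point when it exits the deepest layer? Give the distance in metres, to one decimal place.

27.2 m

Ray parameter p = sin 12.0° / 0.66 km/s = 3.1502e-01 s/km.
Layer 1: θ = 12.00°; offset = 27.9·tan 12.00° = 5.930 m.
Layer 2: sin θ = p·0.81 = 0.2552 → θ = 14.78°; offset = 3.9·tan 14.78° = 1.029 m.
Layer 3: sin θ = p·1.08 = 0.3402 → θ = 19.89°; offset = 5.9·tan 19.89° = 2.135 m.
Layer 4: sin θ = p·2.17 = 0.6836 → θ = 43.12°; offset = 19.3·tan 43.12° = 18.076 m.
Summing the layer offsets gives 27.170 m.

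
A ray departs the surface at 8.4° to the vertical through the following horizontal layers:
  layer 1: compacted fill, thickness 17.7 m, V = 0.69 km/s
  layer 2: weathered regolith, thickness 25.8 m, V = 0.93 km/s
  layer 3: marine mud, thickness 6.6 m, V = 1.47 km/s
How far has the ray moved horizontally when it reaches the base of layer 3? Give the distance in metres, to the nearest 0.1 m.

10.0 m

Apply Snell's law at each interface; in layer i the horizontal offset is hᵢ·tan θᵢ.
Layer 1: θ = 8.40°; offset = 17.7·tan 8.40° = 2.614 m.
Layer 2: sin θ = 0.93·sin 8.4°/0.69 = 0.1969, θ = 11.36°; offset = 25.8·tan 11.36° = 5.181 m.
Layer 3: sin θ = 1.47·sin 8.4°/0.69 = 0.3112, θ = 18.13°; offset = 6.6·tan 18.13° = 2.161 m.
Summing the layer offsets gives 9.956 m.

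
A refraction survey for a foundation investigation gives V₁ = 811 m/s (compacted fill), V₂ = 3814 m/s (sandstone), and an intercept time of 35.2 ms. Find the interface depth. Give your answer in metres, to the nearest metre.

15 m

θ_c = arcsin(811/3814) = 12.28°; cos θ_c = 0.9771.
tᵢ = 2h cos θ_c/V₁ ⇒ h = tᵢ·V₁/(2 cos θ_c) = 0.0352·811/(2·0.9771) = 14.61 m.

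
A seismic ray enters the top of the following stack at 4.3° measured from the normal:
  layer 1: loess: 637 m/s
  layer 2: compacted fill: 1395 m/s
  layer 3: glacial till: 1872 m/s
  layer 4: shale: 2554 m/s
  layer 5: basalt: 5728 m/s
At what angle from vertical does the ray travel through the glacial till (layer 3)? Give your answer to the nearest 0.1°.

Snell's law across each interface conserves sin θ / V, so sin θ_3 = V_3·sin θ₁/V₁.
sin θ_3 = 1872 × sin 4.3° / 637 = 0.2203.
θ_3 = 12.73° from the vertical.

12.7°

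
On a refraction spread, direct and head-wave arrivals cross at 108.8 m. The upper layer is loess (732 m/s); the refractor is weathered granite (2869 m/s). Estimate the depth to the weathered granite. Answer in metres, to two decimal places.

h = (x_cross/2)·√((V₂−V₁)/(V₂+V₁)).
(V₂−V₁)/(V₂+V₁) = (2869−732)/(2869+732) = 0.5934; √ = 0.7704.
h = (108.8/2)·0.7704 = 41.91 m.

41.91 m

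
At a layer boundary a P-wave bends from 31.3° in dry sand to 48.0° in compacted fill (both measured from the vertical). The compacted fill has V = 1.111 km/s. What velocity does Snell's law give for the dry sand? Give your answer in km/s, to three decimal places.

0.777 km/s

sin 31.3° = 0.5195; sin 48.0° = 0.7431.
V₁ = V₂·(sin θ₁/sin θ₂) = 1.111·(0.5195/0.7431) = 0.777 km/s.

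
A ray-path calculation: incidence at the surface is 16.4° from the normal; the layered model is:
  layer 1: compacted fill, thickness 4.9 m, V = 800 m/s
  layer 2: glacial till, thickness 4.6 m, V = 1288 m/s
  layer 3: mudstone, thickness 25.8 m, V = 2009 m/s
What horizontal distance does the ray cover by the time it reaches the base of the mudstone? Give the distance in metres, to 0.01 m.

29.73 m

Apply Snell's law at each interface; in layer i the horizontal offset is hᵢ·tan θᵢ.
Layer 1: θ = 16.40°; offset = 4.9·tan 16.40° = 1.4421 m.
Layer 2: sin θ = 1288·sin 16.4°/800 = 0.4546, θ = 27.04°; offset = 4.6·tan 27.04° = 2.3476 m.
Layer 3: sin θ = 2009·sin 16.4°/800 = 0.7090, θ = 45.16°; offset = 25.8·tan 45.16° = 25.9409 m.
Total horizontal offset = 29.7307 m.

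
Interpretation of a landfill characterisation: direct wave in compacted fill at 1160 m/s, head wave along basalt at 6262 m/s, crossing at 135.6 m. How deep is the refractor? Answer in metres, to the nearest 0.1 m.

h = (x_cross/2)·√((V₂−V₁)/(V₂+V₁)).
(V₂−V₁)/(V₂+V₁) = (6262−1160)/(6262+1160) = 0.6874; √ = 0.8291.
h = (135.6/2)·0.8291 = 56.21 m.

56.2 m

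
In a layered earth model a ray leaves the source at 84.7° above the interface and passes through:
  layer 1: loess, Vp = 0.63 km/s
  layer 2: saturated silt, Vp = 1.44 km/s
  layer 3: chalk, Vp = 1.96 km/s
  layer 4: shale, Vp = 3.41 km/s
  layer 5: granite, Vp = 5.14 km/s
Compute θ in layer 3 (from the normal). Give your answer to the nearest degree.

17°

From the normal: θ₁ = 90° − 84.7° = 5.3°.
Ray parameter p = sin 5.3° / 0.63 = 1.4662e-01 s/km.
sin θ_3 = p·V_3 = 1.4662e-01 × 1.96 = 0.2874.
θ_3 = arcsin 0.2874 = 16.70°.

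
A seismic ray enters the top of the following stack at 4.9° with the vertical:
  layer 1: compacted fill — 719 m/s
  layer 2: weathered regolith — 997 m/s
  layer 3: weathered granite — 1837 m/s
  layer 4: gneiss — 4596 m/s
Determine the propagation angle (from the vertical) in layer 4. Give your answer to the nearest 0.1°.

33.1°

Ray parameter p = sin 4.9° / 719 = 1.1880e-04 s/m.
sin θ_4 = p·V_4 = 1.1880e-04 × 4596 = 0.5460.
θ_4 = 33.09° from the vertical.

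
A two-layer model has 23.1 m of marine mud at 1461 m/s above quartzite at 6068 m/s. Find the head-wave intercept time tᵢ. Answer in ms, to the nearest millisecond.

tᵢ = 2h·√(V₂²−V₁²)/(V₁V₂).
√(V₂²−V₁²) = √(6068²−1461²) = 5889.5 m/s.
tᵢ = 2·23.1·5889.5/(1461·6068) = 0.03069 s.

31 ms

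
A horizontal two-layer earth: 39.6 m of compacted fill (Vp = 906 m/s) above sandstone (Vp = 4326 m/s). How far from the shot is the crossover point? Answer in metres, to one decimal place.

θ_c = arcsin(906/4326) = 12.09°, so cos θ_c = 0.9778 and tᵢ = 2h cos θ_c/V₁ = 0.0855 s.
At crossover x/V₁ = x/V₂ + tᵢ ⇒ x = tᵢ/(1/V₁ − 1/V₂) = 0.08548/(1.1038e-03 − 2.3116e-04) = 97.96 m.

98.0 m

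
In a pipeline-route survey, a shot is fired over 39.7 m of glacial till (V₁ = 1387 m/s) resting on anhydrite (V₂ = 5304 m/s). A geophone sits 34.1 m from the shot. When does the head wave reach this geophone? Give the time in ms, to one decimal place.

61.7 ms

θ_c = arcsin(V₁/V₂) = arcsin(1387/5304) = 15.16°, cos θ_c = 0.9652.
Intercept time tᵢ = 2h cos θ_c / V₁ = 2·39.7·0.9652/1387 = 0.05525 s.
t = x/V₂ + tᵢ = 34.1/5304 + 0.05525 = 0.06168 s.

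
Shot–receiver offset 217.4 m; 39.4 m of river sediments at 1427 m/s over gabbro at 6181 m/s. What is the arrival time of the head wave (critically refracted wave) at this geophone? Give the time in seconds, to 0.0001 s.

t = x/V₂ + 2h·√(V₂²−V₁²)/(V₁V₂).
√(V₂²−V₁²) = √(6181²−1427²) = 6014.0 m/s; delay term = 2·39.4·6014.0/(1427·6181) = 0.05373 s.
t = 217.4/6181 + 0.05373 = 0.08890 s.

0.0889 s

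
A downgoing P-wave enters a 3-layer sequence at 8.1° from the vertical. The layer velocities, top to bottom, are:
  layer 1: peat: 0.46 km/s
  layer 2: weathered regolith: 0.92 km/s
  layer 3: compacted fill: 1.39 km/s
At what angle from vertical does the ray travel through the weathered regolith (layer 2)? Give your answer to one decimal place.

Snell's law across each interface conserves sin θ / V, so sin θ_2 = V_2·sin θ₁/V₁.
sin θ_2 = 0.92 × sin 8.1° / 0.46 = 0.2818.
θ_2 = 16.37° from the vertical.

16.4°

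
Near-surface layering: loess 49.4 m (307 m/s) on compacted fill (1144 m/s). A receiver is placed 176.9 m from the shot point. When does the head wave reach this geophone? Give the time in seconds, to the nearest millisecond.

0.465 s

t = x/V₂ + 2h·√(V₂²−V₁²)/(V₁V₂).
√(V₂²−V₁²) = √(1144²−307²) = 1102.0 m/s; delay term = 2·49.4·1102.0/(307·1144) = 0.31002 s.
t = 176.9/1144 + 0.31002 = 0.46465 s.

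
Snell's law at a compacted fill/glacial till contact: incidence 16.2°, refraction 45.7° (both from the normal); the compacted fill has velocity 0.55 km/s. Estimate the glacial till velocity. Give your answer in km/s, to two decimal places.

sin 16.2° = 0.2790; sin 45.7° = 0.7157.
V₂ = V₁·(sin θ₂/sin θ₁) = 0.55·(0.7157/0.2790) = 1.41 km/s.

1.41 km/s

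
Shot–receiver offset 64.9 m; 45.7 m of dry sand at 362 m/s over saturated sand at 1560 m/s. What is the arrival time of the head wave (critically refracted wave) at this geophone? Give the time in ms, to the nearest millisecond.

287 ms

θ_c = arcsin(V₁/V₂) = arcsin(362/1560) = 13.42°, cos θ_c = 0.9727.
Intercept time tᵢ = 2h cos θ_c / V₁ = 2·45.7·0.9727/362 = 0.24559 s.
t = x/V₂ + tᵢ = 64.9/1560 + 0.24559 = 0.28720 s.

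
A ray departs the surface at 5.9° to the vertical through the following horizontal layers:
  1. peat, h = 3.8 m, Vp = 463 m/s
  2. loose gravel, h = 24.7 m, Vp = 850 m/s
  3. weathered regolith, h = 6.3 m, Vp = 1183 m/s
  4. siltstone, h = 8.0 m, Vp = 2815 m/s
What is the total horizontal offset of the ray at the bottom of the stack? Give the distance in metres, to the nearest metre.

Apply Snell's law at each interface; in layer i the horizontal offset is hᵢ·tan θᵢ.
Layer 1: θ = 5.90°; offset = 3.8·tan 5.90° = 0.393 m.
Layer 2: sin θ = 850·sin 5.9°/463 = 0.1887, θ = 10.88°; offset = 24.7·tan 10.88° = 4.746 m.
Layer 3: sin θ = 1183·sin 5.9°/463 = 0.2626, θ = 15.23°; offset = 6.3·tan 15.23° = 1.715 m.
Layer 4: sin θ = 2815·sin 5.9°/463 = 0.6250, θ = 38.68°; offset = 8.0·tan 38.68° = 6.405 m.
Total horizontal offset = 13.259 m.

13 m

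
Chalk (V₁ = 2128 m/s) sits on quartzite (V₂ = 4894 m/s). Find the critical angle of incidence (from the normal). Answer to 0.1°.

25.8°

At critical incidence the refracted ray runs along the interface (θ₂ = 90°), so sin θ_c = V₁/V₂.
θ_c = arcsin(2128/4894) = arcsin 0.4348 = 25.77°.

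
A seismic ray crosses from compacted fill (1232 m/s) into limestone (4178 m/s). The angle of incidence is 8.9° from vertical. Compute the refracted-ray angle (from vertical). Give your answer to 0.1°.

31.6°

sin θ₁/V₁ = sin θ₂/V₂ ⇒ sin θ₂ = 4178·sin 8.9°/1232 = 4178·0.1547/1232 = 0.5247.
θ₂ = arcsin 0.5247 = 31.65° from the normal.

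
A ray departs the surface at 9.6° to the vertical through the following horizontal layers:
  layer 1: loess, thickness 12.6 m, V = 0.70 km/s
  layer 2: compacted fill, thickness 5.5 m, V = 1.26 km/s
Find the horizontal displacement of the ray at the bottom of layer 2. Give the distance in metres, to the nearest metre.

4 m

Ray parameter p = sin 9.6° / 0.70 km/s = 2.3824e-01 s/km.
Layer 1: θ = 9.60°; offset = 12.6·tan 9.60° = 2.131 m.
Layer 2: sin θ = p·1.26 = 0.3002 → θ = 17.47°; offset = 5.5·tan 17.47° = 1.731 m.
Summing the layer offsets gives 3.862 m.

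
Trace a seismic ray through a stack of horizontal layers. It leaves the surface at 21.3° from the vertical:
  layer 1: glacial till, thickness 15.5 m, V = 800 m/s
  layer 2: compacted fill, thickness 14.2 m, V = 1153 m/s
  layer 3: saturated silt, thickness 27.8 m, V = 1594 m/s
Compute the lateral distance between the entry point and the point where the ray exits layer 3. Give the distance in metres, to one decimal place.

43.9 m

Apply Snell's law at each interface; in layer i the horizontal offset is hᵢ·tan θᵢ.
Layer 1: θ = 21.30°; offset = 15.5·tan 21.30° = 6.043 m.
Layer 2: sin θ = 1153·sin 21.3°/800 = 0.5235, θ = 31.57°; offset = 14.2·tan 31.57° = 8.726 m.
Layer 3: sin θ = 1594·sin 21.3°/800 = 0.7238, θ = 46.37°; offset = 27.8·tan 46.37° = 29.160 m.
Summing the layer offsets gives 43.928 m.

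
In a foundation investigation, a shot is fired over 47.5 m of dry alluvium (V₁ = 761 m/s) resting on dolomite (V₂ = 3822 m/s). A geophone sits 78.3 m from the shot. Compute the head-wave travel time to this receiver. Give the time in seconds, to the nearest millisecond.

0.143 s

t = x/V₂ + 2h·√(V₂²−V₁²)/(V₁V₂).
√(V₂²−V₁²) = √(3822²−761²) = 3745.5 m/s; delay term = 2·47.5·3745.5/(761·3822) = 0.12234 s.
t = 78.3/3822 + 0.12234 = 0.14282 s.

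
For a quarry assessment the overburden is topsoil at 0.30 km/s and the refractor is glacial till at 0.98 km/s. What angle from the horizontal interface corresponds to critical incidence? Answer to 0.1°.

72.2°

Critical incidence: sin θ_c = V₁/V₂ = 0.30/0.98 = 0.3061.
θ_c = arcsin 0.3061 = 17.83°.
Measured from the interface: 90° − 17.83° = 72.17°.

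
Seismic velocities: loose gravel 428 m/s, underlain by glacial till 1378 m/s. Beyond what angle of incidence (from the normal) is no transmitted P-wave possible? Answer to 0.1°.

18.1°

At critical incidence the refracted ray runs along the interface (θ₂ = 90°), so sin θ_c = V₁/V₂.
θ_c = arcsin(428/1378) = arcsin 0.3106 = 18.10°.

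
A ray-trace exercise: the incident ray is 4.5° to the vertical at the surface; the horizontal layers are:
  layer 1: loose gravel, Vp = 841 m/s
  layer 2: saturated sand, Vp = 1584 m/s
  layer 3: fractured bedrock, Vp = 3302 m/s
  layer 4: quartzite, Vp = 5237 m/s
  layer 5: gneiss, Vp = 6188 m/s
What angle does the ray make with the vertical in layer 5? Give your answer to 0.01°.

35.26°

Snell's law across each interface conserves sin θ / V, so sin θ_5 = V_5·sin θ₁/V₁.
sin θ_5 = 6188 × sin 4.5° / 841 = 0.5773.
θ_5 = arcsin 0.5773 = 35.26°.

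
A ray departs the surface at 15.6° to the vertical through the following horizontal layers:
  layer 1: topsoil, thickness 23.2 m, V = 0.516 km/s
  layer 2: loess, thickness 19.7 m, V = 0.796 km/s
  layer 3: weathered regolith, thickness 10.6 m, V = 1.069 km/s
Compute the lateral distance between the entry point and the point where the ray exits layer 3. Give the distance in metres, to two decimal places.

22.57 m

p = sin θ₁/V₁ = sin 15.6°/0.516 = 5.2116e-01 s/km is conserved through the stack.
Layer 1: θ = 15.60°; offset = 23.2·tan 15.60° = 6.4776 m.
Layer 2: sin θ = p·0.796 = 0.4148 → θ = 24.51°; offset = 19.7·tan 24.51° = 8.9818 m.
Layer 3: sin θ = p·1.069 = 0.5571 → θ = 33.86°; offset = 10.6·tan 33.86° = 7.1114 m.
Total horizontal offset = 22.5707 m.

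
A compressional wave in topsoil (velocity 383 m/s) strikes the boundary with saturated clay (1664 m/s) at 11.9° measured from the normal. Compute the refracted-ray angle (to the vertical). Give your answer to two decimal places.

Snell's law: sin θ₂ = (V₂/V₁)·sin θ₁ = (1664/383)·sin 11.9° = 0.8959.
θ₂ = sin⁻¹(0.8959) = 63.62° (from vertical).

63.62°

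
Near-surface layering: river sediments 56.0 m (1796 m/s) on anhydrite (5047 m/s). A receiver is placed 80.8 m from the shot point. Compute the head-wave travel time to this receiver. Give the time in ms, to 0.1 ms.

74.3 ms

t = x/V₂ + 2h·√(V₂²−V₁²)/(V₁V₂).
√(V₂²−V₁²) = √(5047²−1796²) = 4716.6 m/s; delay term = 2·56.0·4716.6/(1796·5047) = 0.05828 s.
t = 80.8/5047 + 0.05828 = 0.07429 s.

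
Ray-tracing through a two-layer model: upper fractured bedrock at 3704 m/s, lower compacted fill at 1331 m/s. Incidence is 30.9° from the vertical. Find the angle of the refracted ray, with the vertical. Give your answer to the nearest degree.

11°

sin θ₁/V₁ = sin θ₂/V₂ ⇒ sin θ₂ = 1331·sin 30.9°/3704 = 1331·0.5135/3704 = 0.1845.
θ₂ = arcsin 0.1845 = 10.63° from the normal.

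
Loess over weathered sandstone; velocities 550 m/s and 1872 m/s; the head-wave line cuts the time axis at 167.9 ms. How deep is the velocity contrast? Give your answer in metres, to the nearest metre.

h = tᵢ·V₁·V₂ / (2·√(V₂²−V₁²)).
√(V₂²−V₁²) = √(1872² − 550²) = 1789.4 m/s.
h = 0.1679 s × 550 × 1872 / (2 × 1789.4) = 48.30 m.

48 m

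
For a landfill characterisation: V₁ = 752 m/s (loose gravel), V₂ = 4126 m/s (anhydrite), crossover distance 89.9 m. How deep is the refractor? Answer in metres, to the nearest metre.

h = (x_cross/2)·√((V₂−V₁)/(V₂+V₁)).
(V₂−V₁)/(V₂+V₁) = (4126−752)/(4126+752) = 0.6917; √ = 0.8317.
h = (89.9/2)·0.8317 = 37.38 m.

37 m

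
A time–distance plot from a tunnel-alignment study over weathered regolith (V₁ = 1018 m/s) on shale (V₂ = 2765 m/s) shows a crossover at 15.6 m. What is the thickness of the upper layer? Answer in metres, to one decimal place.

h = (x_cross/2)·√((V₂−V₁)/(V₂+V₁)).
(V₂−V₁)/(V₂+V₁) = (2765−1018)/(2765+1018) = 0.4618; √ = 0.6796.
h = (15.6/2)·0.6796 = 5.30 m.

5.3 m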